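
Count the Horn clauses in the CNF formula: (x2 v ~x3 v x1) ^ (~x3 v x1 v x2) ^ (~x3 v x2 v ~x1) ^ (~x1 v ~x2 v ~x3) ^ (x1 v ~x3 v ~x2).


A Horn clause has at most one positive literal.
Clause 1: 2 positive lit(s) -> not Horn
Clause 2: 2 positive lit(s) -> not Horn
Clause 3: 1 positive lit(s) -> Horn
Clause 4: 0 positive lit(s) -> Horn
Clause 5: 1 positive lit(s) -> Horn
Total Horn clauses = 3.

3


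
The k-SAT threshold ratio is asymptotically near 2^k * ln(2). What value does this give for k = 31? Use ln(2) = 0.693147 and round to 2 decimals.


Using the asymptotic formula: threshold ~ 2^k * ln(2).
2^31 = 2147483648.
2147483648 * 0.693147 = 1488521848.16.

1488521848.16


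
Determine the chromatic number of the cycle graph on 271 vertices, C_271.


An odd cycle cannot be 2-colored: alternating two colors around the cycle returns to the start with a conflict.
Since 271 is odd, three colors are required (and three suffice).
Chromatic number = 3.

3


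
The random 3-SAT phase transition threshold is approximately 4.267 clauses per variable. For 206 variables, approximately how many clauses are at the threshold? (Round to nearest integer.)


The 3-SAT phase transition occurs at approximately 4.267 clauses per variable.
m = 4.267 * 206 = 879.002.
Rounded to nearest integer: 879.

879


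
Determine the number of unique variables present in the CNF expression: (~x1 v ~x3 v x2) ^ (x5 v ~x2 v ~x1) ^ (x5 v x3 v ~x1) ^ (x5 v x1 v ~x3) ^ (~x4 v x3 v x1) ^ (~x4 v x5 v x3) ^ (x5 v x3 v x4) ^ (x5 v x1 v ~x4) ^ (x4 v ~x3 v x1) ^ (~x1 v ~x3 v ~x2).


Identify each distinct variable in the formula.
Variables found: x1, x2, x3, x4, x5.
Total distinct variables = 5.

5


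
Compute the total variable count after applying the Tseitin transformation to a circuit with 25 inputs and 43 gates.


The Tseitin transformation introduces one auxiliary variable per gate.
Total variables = inputs + gates = 25 + 43 = 68.

68


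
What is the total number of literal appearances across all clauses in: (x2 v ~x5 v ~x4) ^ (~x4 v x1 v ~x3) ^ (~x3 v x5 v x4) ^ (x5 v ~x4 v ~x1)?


Clause lengths: 3, 3, 3, 3.
Sum = 3 + 3 + 3 + 3 = 12.

12


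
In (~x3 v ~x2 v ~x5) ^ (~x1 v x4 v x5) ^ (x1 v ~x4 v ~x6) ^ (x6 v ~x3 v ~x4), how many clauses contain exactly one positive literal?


A definite clause has exactly one positive literal.
Clause 1: 0 positive -> not definite
Clause 2: 2 positive -> not definite
Clause 3: 1 positive -> definite
Clause 4: 1 positive -> definite
Definite clause count = 2.

2


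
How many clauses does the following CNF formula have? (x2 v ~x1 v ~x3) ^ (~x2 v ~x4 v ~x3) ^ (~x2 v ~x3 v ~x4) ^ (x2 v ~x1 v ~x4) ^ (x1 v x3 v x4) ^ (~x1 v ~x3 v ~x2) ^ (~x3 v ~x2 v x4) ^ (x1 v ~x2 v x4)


Each group enclosed in parentheses joined by ^ is one clause.
Counting the conjuncts: 8 clauses.

8


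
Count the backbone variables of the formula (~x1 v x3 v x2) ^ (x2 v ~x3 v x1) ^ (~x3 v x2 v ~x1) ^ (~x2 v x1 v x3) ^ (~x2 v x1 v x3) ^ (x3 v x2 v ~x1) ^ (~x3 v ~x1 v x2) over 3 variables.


Find all satisfying assignments: 4 model(s).
Check which variables have the same value in every model.
No variable is fixed across all models.
Backbone size = 0.

0


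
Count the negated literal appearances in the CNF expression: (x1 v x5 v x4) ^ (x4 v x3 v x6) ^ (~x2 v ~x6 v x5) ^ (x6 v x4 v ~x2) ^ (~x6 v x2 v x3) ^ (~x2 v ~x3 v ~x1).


Scan each clause for negated literals.
Clause 1: 0 negative; Clause 2: 0 negative; Clause 3: 2 negative; Clause 4: 1 negative; Clause 5: 1 negative; Clause 6: 3 negative.
Total negative literal occurrences = 7.

7


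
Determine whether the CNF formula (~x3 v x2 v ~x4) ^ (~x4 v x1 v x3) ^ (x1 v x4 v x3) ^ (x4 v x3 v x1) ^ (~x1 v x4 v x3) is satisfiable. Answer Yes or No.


Check all 16 possible truth assignments.
Number of satisfying assignments found: 8.
The formula is satisfiable.

Yes


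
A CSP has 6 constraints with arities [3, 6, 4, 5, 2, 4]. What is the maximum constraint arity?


The arities are: 3, 6, 4, 5, 2, 4.
Scan for the maximum value.
Maximum arity = 6.

6


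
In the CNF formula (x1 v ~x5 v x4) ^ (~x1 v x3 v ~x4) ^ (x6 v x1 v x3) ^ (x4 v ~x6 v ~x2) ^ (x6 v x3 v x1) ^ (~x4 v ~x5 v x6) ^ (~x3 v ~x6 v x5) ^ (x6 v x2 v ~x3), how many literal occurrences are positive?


Scan each clause for unnegated literals.
Clause 1: 2 positive; Clause 2: 1 positive; Clause 3: 3 positive; Clause 4: 1 positive; Clause 5: 3 positive; Clause 6: 1 positive; Clause 7: 1 positive; Clause 8: 2 positive.
Total positive literal occurrences = 14.

14


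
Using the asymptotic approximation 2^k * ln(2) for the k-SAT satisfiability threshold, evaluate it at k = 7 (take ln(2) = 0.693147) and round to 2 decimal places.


Using the asymptotic formula: threshold ~ 2^k * ln(2).
2^7 = 128.
128 * 0.693147 = 88.72.

88.72


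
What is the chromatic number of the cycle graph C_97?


An odd cycle cannot be 2-colored: alternating two colors around the cycle returns to the start with a conflict.
Since 97 is odd, three colors are required (and three suffice).
Chromatic number = 3.

3


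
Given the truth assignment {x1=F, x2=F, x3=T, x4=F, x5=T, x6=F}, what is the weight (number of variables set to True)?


The weight is the number of variables assigned True.
True variables: x3, x5.
Weight = 2.

2


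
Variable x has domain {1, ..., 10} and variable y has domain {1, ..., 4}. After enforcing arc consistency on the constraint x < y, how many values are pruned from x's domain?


For the constraint x < y, x needs a supporting value in y's domain.
x can be at most 3 (one less than y's maximum).
Valid x values from domain: 3 out of 10.
Pruned = 10 - 3 = 7.

7


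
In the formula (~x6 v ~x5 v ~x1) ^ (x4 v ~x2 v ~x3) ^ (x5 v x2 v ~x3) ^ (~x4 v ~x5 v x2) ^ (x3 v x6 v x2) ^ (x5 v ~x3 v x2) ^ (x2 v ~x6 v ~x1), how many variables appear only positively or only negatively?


A pure literal appears in only one polarity across all clauses.
Pure literals: x1 (negative only).
Count = 1.

1


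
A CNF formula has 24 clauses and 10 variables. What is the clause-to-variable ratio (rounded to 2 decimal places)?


Clause-to-variable ratio = clauses / variables.
24 / 10 = 2.4.

2.4


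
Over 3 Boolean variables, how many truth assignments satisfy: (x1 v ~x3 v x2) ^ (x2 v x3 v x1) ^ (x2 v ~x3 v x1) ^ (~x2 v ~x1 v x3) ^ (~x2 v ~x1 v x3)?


Enumerate all 8 truth assignments over 3 variables.
Test each against every clause.
Satisfying assignments found: 5.

5


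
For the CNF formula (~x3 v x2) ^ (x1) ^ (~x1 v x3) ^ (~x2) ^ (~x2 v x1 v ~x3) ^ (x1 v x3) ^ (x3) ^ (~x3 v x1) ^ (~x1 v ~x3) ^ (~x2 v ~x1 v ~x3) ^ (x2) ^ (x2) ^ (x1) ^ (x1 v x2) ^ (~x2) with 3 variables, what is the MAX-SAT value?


Enumerate all 8 truth assignments.
For each, count how many of the 15 clauses are satisfied.
The formula is not fully satisfiable, so the maximum is below 15.
Maximum simultaneously satisfiable clauses = 11.

11


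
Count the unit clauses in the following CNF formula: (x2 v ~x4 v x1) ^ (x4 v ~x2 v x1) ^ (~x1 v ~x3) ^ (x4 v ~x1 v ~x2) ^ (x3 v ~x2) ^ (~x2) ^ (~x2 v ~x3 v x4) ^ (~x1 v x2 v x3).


A unit clause contains exactly one literal.
Unit clauses found: (~x2).
Count = 1.

1


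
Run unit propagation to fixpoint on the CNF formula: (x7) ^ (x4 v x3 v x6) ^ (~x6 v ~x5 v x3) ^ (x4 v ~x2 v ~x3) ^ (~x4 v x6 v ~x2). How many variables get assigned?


Unit propagation repeatedly assigns the literal in any unit clause, then simplifies.
Assignments in order: x7 = T.
No further unit clauses remain.
Total variables assigned = 1.

1


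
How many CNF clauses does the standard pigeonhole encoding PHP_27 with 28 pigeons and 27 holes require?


The PHP encoding has two parts:
1) At-least-one-hole clauses: 28 (one per pigeon, each with 27 literals).
2) At-most-one-pigeon-per-hole clauses: 27 holes * C(28,2) = 27 * 378 = 10206.
Total clauses = 28 + 10206 = 10234.

10234


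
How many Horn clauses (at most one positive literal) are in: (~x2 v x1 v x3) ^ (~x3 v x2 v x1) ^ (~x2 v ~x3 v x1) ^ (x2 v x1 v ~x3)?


A Horn clause has at most one positive literal.
Clause 1: 2 positive lit(s) -> not Horn
Clause 2: 2 positive lit(s) -> not Horn
Clause 3: 1 positive lit(s) -> Horn
Clause 4: 2 positive lit(s) -> not Horn
Total Horn clauses = 1.

1


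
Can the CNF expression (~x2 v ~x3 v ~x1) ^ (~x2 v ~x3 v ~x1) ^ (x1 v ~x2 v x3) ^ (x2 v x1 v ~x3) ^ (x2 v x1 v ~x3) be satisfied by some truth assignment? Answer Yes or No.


Check all 8 possible truth assignments.
Number of satisfying assignments found: 5.
The formula is satisfiable.

Yes


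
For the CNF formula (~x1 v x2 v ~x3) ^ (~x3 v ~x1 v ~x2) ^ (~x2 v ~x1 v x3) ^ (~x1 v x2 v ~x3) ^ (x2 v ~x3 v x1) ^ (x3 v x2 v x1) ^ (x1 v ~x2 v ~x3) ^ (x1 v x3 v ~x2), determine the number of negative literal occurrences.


Scan each clause for negated literals.
Clause 1: 2 negative; Clause 2: 3 negative; Clause 3: 2 negative; Clause 4: 2 negative; Clause 5: 1 negative; Clause 6: 0 negative; Clause 7: 2 negative; Clause 8: 1 negative.
Total negative literal occurrences = 13.

13


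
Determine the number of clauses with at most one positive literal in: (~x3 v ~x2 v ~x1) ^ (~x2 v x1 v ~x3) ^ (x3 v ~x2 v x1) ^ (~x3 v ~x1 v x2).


A Horn clause has at most one positive literal.
Clause 1: 0 positive lit(s) -> Horn
Clause 2: 1 positive lit(s) -> Horn
Clause 3: 2 positive lit(s) -> not Horn
Clause 4: 1 positive lit(s) -> Horn
Total Horn clauses = 3.

3


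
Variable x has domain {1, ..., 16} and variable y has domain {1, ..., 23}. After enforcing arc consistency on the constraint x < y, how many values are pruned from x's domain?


For the constraint x < y, x needs a supporting value in y's domain.
x can be at most 22 (one less than y's maximum).
Valid x values from domain: 16 out of 16.
Pruned = 16 - 16 = 0.

0


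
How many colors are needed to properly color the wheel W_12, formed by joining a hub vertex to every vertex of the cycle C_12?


W_12 consists of the cycle C_12 together with a hub vertex adjacent to every cycle vertex.
The cycle C_12 needs 2 colors (even cycle -> 2).
The hub is adjacent to every cycle vertex, so it must receive a new color distinct from all of them.
Chromatic number = 2 + 1 = 3.

3


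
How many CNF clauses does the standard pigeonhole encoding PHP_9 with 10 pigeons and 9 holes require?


The PHP encoding has two parts:
1) At-least-one-hole clauses: 10 (one per pigeon, each with 9 literals).
2) At-most-one-pigeon-per-hole clauses: 9 holes * C(10,2) = 9 * 45 = 405.
Total clauses = 10 + 405 = 415.

415


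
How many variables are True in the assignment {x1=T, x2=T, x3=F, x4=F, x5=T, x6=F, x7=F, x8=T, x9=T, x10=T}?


The weight is the number of variables assigned True.
True variables: x1, x2, x5, x8, x9, x10.
Weight = 6.

6


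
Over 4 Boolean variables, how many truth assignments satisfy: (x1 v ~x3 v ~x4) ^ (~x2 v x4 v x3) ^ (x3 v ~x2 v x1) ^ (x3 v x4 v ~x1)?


Enumerate all 16 truth assignments over 4 variables.
Test each against every clause.
Satisfying assignments found: 10.

10


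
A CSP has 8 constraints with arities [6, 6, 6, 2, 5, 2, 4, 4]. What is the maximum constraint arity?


The arities are: 6, 6, 6, 2, 5, 2, 4, 4.
Scan for the maximum value.
Maximum arity = 6.

6


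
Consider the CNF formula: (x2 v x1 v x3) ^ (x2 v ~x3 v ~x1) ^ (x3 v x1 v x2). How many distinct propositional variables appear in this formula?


Identify each distinct variable in the formula.
Variables found: x1, x2, x3.
Total distinct variables = 3.

3


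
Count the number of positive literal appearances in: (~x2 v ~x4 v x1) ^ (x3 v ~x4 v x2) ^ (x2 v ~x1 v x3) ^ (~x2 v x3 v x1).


Scan each clause for unnegated literals.
Clause 1: 1 positive; Clause 2: 2 positive; Clause 3: 2 positive; Clause 4: 2 positive.
Total positive literal occurrences = 7.

7


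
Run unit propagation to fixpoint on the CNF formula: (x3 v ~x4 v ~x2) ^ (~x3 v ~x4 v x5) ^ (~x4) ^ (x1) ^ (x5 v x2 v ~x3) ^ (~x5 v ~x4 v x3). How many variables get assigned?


Unit propagation repeatedly assigns the literal in any unit clause, then simplifies.
Assignments in order: x4 = F, x1 = T.
No further unit clauses remain.
Total variables assigned = 2.

2


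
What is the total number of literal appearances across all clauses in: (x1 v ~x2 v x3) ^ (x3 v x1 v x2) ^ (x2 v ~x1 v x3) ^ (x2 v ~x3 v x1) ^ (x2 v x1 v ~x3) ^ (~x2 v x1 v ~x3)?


Clause lengths: 3, 3, 3, 3, 3, 3.
Sum = 3 + 3 + 3 + 3 + 3 + 3 = 18.

18


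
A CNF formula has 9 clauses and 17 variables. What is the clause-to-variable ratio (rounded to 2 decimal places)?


Clause-to-variable ratio = clauses / variables.
9 / 17 = 0.53.

0.53


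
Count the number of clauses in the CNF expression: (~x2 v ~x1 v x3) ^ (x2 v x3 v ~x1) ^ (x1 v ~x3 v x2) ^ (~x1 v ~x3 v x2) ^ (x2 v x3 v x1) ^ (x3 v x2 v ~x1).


Each group enclosed in parentheses joined by ^ is one clause.
Counting the conjuncts: 6 clauses.

6


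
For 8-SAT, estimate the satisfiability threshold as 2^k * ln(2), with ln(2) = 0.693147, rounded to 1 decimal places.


Using the asymptotic formula: threshold ~ 2^k * ln(2).
2^8 = 256.
256 * 0.693147 = 177.4.

177.4


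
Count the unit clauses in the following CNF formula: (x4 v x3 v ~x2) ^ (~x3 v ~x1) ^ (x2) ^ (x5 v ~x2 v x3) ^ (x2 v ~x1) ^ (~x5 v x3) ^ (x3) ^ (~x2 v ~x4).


A unit clause contains exactly one literal.
Unit clauses found: (x2), (x3).
Count = 2.

2


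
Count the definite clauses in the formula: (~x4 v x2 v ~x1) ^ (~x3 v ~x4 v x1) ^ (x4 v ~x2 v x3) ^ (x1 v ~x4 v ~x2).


A definite clause has exactly one positive literal.
Clause 1: 1 positive -> definite
Clause 2: 1 positive -> definite
Clause 3: 2 positive -> not definite
Clause 4: 1 positive -> definite
Definite clause count = 3.

3


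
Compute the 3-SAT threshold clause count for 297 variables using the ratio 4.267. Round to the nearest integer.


The 3-SAT phase transition occurs at approximately 4.267 clauses per variable.
m = 4.267 * 297 = 1267.299.
Rounded to nearest integer: 1267.

1267


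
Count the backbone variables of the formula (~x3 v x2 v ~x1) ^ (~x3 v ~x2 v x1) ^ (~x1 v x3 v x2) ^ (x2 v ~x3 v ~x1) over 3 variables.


Find all satisfying assignments: 5 model(s).
Check which variables have the same value in every model.
No variable is fixed across all models.
Backbone size = 0.

0


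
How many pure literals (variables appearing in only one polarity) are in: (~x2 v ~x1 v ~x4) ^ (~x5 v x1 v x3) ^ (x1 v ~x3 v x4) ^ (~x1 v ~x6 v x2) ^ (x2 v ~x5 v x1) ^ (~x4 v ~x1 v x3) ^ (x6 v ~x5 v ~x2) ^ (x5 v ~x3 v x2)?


A pure literal appears in only one polarity across all clauses.
No pure literals found.
Count = 0.

0


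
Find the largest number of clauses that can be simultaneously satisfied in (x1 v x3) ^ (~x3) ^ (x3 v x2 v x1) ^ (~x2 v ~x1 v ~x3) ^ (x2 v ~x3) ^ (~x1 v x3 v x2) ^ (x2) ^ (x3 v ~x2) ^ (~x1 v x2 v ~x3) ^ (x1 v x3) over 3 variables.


Enumerate all 8 truth assignments.
For each, count how many of the 10 clauses are satisfied.
The formula is not fully satisfiable, so the maximum is below 10.
Maximum simultaneously satisfiable clauses = 9.

9


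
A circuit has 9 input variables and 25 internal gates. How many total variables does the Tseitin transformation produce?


The Tseitin transformation introduces one auxiliary variable per gate.
Total variables = inputs + gates = 9 + 25 = 34.

34


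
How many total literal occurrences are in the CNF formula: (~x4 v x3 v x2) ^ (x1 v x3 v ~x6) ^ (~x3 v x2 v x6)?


Clause lengths: 3, 3, 3.
Sum = 3 + 3 + 3 = 9.

9


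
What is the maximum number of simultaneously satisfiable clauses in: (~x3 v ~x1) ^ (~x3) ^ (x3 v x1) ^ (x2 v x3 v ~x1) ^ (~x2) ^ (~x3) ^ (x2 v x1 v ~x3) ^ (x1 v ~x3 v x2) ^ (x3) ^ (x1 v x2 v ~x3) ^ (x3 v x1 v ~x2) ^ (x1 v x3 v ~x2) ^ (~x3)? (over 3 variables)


Enumerate all 8 truth assignments.
For each, count how many of the 13 clauses are satisfied.
The formula is not fully satisfiable, so the maximum is below 13.
Maximum simultaneously satisfiable clauses = 11.

11


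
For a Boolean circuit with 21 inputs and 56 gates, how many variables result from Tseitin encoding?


The Tseitin transformation introduces one auxiliary variable per gate.
Total variables = inputs + gates = 21 + 56 = 77.

77


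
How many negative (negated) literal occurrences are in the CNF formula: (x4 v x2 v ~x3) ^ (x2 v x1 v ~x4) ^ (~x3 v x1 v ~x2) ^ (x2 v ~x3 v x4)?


Scan each clause for negated literals.
Clause 1: 1 negative; Clause 2: 1 negative; Clause 3: 2 negative; Clause 4: 1 negative.
Total negative literal occurrences = 5.

5


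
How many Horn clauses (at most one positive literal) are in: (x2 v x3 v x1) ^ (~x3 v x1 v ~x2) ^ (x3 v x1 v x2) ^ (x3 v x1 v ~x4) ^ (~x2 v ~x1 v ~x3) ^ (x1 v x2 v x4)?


A Horn clause has at most one positive literal.
Clause 1: 3 positive lit(s) -> not Horn
Clause 2: 1 positive lit(s) -> Horn
Clause 3: 3 positive lit(s) -> not Horn
Clause 4: 2 positive lit(s) -> not Horn
Clause 5: 0 positive lit(s) -> Horn
Clause 6: 3 positive lit(s) -> not Horn
Total Horn clauses = 2.

2


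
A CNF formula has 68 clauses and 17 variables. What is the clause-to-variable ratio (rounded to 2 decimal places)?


Clause-to-variable ratio = clauses / variables.
68 / 17 = 4.0.

4.0


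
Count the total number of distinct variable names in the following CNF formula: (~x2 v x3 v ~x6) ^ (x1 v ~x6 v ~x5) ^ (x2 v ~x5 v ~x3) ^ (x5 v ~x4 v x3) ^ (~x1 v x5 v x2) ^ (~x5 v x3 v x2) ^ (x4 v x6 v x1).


Identify each distinct variable in the formula.
Variables found: x1, x2, x3, x4, x5, x6.
Total distinct variables = 6.

6


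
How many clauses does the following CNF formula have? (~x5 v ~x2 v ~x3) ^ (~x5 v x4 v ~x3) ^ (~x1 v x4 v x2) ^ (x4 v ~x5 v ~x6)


Each group enclosed in parentheses joined by ^ is one clause.
Counting the conjuncts: 4 clauses.

4


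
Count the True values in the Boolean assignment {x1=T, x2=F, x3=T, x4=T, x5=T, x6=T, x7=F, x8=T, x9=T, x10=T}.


The weight is the number of variables assigned True.
True variables: x1, x3, x4, x5, x6, x8, x9, x10.
Weight = 8.

8


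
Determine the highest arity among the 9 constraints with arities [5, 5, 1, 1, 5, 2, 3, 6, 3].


The arities are: 5, 5, 1, 1, 5, 2, 3, 6, 3.
Scan for the maximum value.
Maximum arity = 6.

6


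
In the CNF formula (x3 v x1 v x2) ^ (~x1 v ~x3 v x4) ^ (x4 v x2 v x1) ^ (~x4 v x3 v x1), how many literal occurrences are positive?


Scan each clause for unnegated literals.
Clause 1: 3 positive; Clause 2: 1 positive; Clause 3: 3 positive; Clause 4: 2 positive.
Total positive literal occurrences = 9.

9


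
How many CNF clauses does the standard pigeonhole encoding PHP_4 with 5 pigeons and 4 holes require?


The PHP encoding has two parts:
1) At-least-one-hole clauses: 5 (one per pigeon, each with 4 literals).
2) At-most-one-pigeon-per-hole clauses: 4 holes * C(5,2) = 4 * 10 = 40.
Total clauses = 5 + 40 = 45.

45


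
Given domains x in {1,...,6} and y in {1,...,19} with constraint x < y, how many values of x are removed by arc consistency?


For the constraint x < y, x needs a supporting value in y's domain.
x can be at most 18 (one less than y's maximum).
Valid x values from domain: 6 out of 6.
Pruned = 6 - 6 = 0.

0


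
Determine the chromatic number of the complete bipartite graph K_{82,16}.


K_{82,16} is bipartite by definition: the two parts are independent sets, with every edge crossing between them.
Color all vertices in one part with color 1 and all vertices in the other part with color 2.
Since the graph has at least one edge, one color does not suffice.
Chromatic number = 2.

2


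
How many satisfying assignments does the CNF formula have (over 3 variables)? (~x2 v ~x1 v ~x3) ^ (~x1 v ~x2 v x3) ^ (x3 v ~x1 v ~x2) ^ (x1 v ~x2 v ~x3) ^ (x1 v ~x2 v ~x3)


Enumerate all 8 truth assignments over 3 variables.
Test each against every clause.
Satisfying assignments found: 5.

5


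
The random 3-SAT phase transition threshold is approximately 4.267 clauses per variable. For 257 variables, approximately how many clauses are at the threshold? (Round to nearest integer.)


The 3-SAT phase transition occurs at approximately 4.267 clauses per variable.
m = 4.267 * 257 = 1096.619.
Rounded to nearest integer: 1097.

1097


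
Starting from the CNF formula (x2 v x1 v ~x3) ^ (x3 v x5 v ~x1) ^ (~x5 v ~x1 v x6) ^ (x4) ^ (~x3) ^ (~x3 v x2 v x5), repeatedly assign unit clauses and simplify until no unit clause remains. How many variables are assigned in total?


Unit propagation repeatedly assigns the literal in any unit clause, then simplifies.
Assignments in order: x4 = T, x3 = F.
No further unit clauses remain.
Total variables assigned = 2.

2


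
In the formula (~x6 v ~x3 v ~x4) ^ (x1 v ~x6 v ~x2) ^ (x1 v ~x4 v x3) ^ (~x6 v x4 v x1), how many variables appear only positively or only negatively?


A pure literal appears in only one polarity across all clauses.
Pure literals: x1 (positive only), x2 (negative only), x6 (negative only).
Count = 3.

3


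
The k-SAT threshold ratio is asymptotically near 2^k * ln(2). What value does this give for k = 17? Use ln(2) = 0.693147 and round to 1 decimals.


Using the asymptotic formula: threshold ~ 2^k * ln(2).
2^17 = 131072.
131072 * 0.693147 = 90852.2.

90852.2


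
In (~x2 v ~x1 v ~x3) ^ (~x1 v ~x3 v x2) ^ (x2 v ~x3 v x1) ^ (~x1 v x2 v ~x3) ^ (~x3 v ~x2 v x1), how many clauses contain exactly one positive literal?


A definite clause has exactly one positive literal.
Clause 1: 0 positive -> not definite
Clause 2: 1 positive -> definite
Clause 3: 2 positive -> not definite
Clause 4: 1 positive -> definite
Clause 5: 1 positive -> definite
Definite clause count = 3.

3


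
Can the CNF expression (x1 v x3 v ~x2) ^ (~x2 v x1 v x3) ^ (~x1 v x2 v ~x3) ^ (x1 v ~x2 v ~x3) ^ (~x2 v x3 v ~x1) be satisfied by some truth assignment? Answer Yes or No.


Check all 8 possible truth assignments.
Number of satisfying assignments found: 4.
The formula is satisfiable.

Yes


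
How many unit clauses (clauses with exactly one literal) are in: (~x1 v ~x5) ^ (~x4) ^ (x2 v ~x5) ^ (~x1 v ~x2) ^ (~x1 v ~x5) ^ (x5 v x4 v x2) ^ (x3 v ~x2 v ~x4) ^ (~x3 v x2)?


A unit clause contains exactly one literal.
Unit clauses found: (~x4).
Count = 1.

1


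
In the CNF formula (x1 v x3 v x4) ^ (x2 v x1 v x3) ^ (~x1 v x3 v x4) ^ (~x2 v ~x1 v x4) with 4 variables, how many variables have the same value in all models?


Find all satisfying assignments: 10 model(s).
Check which variables have the same value in every model.
No variable is fixed across all models.
Backbone size = 0.

0


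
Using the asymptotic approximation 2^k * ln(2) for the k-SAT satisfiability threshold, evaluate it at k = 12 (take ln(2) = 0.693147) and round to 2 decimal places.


Using the asymptotic formula: threshold ~ 2^k * ln(2).
2^12 = 4096.
4096 * 0.693147 = 2839.13.

2839.13


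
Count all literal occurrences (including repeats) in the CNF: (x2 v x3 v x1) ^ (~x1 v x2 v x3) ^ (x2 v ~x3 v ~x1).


Clause lengths: 3, 3, 3.
Sum = 3 + 3 + 3 = 9.

9


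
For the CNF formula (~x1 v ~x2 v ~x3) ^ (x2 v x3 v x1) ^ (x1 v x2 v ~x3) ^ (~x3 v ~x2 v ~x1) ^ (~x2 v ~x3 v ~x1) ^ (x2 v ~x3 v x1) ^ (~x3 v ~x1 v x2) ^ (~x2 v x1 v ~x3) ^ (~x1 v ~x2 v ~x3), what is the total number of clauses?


Each group enclosed in parentheses joined by ^ is one clause.
Counting the conjuncts: 9 clauses.

9


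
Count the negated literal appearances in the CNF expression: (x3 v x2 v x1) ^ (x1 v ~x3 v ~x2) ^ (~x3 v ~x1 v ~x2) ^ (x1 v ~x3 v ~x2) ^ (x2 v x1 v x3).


Scan each clause for negated literals.
Clause 1: 0 negative; Clause 2: 2 negative; Clause 3: 3 negative; Clause 4: 2 negative; Clause 5: 0 negative.
Total negative literal occurrences = 7.

7


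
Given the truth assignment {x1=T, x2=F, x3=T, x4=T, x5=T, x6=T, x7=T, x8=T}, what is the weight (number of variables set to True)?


The weight is the number of variables assigned True.
True variables: x1, x3, x4, x5, x6, x7, x8.
Weight = 7.

7


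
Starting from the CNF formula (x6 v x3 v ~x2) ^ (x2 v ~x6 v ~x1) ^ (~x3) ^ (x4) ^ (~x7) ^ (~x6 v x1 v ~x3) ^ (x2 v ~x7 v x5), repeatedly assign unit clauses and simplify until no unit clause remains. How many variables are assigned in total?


Unit propagation repeatedly assigns the literal in any unit clause, then simplifies.
Assignments in order: x3 = F, x4 = T, x7 = F.
No further unit clauses remain.
Total variables assigned = 3.

3


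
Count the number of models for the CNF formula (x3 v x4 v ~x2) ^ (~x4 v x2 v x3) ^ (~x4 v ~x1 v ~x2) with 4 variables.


Enumerate all 16 truth assignments over 4 variables.
Test each against every clause.
Satisfying assignments found: 10.

10


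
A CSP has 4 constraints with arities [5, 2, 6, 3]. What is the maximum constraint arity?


The arities are: 5, 2, 6, 3.
Scan for the maximum value.
Maximum arity = 6.

6


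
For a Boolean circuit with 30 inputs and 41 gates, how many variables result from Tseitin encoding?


The Tseitin transformation introduces one auxiliary variable per gate.
Total variables = inputs + gates = 30 + 41 = 71.

71


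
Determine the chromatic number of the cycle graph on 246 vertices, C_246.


A cycle on an even number of vertices is bipartite: alternate two colors around the cycle.
Since 246 is even, two colors suffice, and at least two are needed because the graph has edges.
Chromatic number = 2.

2


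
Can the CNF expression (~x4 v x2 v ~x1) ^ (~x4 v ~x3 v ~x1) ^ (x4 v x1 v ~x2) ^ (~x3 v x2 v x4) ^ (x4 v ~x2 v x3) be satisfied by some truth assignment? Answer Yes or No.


Check all 16 possible truth assignments.
Number of satisfying assignments found: 8.
The formula is satisfiable.

Yes


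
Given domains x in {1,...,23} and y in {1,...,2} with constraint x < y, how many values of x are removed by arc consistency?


For the constraint x < y, x needs a supporting value in y's domain.
x can be at most 1 (one less than y's maximum).
Valid x values from domain: 1 out of 23.
Pruned = 23 - 1 = 22.

22


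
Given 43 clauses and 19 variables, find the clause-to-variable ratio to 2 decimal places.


Clause-to-variable ratio = clauses / variables.
43 / 19 = 2.26.

2.26


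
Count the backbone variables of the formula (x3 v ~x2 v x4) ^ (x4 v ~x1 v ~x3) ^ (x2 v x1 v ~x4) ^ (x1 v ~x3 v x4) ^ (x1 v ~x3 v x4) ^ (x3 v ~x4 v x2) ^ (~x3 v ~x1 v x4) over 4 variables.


Find all satisfying assignments: 7 model(s).
Check which variables have the same value in every model.
No variable is fixed across all models.
Backbone size = 0.

0


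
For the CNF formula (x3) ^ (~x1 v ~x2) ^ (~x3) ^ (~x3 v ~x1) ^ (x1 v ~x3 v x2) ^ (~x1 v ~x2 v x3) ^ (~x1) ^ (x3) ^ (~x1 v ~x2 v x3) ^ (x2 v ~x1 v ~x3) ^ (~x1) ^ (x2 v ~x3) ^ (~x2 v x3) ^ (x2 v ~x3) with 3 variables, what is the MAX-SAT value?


Enumerate all 8 truth assignments.
For each, count how many of the 14 clauses are satisfied.
The formula is not fully satisfiable, so the maximum is below 14.
Maximum simultaneously satisfiable clauses = 13.

13


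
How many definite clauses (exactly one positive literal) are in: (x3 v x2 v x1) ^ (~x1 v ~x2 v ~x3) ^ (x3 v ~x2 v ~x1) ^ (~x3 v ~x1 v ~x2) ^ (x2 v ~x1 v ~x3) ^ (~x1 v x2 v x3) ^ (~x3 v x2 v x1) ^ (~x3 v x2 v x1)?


A definite clause has exactly one positive literal.
Clause 1: 3 positive -> not definite
Clause 2: 0 positive -> not definite
Clause 3: 1 positive -> definite
Clause 4: 0 positive -> not definite
Clause 5: 1 positive -> definite
Clause 6: 2 positive -> not definite
Clause 7: 2 positive -> not definite
Clause 8: 2 positive -> not definite
Definite clause count = 2.

2


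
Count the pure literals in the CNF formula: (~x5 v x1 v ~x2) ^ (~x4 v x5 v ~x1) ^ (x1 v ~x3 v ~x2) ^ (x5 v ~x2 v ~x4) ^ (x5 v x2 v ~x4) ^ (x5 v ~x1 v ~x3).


A pure literal appears in only one polarity across all clauses.
Pure literals: x3 (negative only), x4 (negative only).
Count = 2.

2


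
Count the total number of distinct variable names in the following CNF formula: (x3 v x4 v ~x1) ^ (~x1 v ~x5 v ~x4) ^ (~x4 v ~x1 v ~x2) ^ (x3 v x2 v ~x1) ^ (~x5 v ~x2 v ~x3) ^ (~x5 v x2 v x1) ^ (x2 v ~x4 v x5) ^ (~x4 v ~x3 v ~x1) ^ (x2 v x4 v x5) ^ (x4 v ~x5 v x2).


Identify each distinct variable in the formula.
Variables found: x1, x2, x3, x4, x5.
Total distinct variables = 5.

5


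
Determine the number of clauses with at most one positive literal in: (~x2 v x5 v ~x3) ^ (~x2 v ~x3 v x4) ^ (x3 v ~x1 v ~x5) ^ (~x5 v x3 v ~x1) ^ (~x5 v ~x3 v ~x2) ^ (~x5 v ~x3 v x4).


A Horn clause has at most one positive literal.
Clause 1: 1 positive lit(s) -> Horn
Clause 2: 1 positive lit(s) -> Horn
Clause 3: 1 positive lit(s) -> Horn
Clause 4: 1 positive lit(s) -> Horn
Clause 5: 0 positive lit(s) -> Horn
Clause 6: 1 positive lit(s) -> Horn
Total Horn clauses = 6.

6


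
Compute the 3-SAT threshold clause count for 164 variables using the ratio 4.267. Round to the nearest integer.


The 3-SAT phase transition occurs at approximately 4.267 clauses per variable.
m = 4.267 * 164 = 699.788.
Rounded to nearest integer: 700.

700


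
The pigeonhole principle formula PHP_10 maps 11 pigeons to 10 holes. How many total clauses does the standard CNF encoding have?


The PHP encoding has two parts:
1) At-least-one-hole clauses: 11 (one per pigeon, each with 10 literals).
2) At-most-one-pigeon-per-hole clauses: 10 holes * C(11,2) = 10 * 55 = 550.
Total clauses = 11 + 550 = 561.

561


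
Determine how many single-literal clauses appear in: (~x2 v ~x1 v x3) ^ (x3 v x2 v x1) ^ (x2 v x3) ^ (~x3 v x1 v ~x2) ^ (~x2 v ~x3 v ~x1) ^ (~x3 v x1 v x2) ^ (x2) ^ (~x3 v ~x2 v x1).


A unit clause contains exactly one literal.
Unit clauses found: (x2).
Count = 1.

1


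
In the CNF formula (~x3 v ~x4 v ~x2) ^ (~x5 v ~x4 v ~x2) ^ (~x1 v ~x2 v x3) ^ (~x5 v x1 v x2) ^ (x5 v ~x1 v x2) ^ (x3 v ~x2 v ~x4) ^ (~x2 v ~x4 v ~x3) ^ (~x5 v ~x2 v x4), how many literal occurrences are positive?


Scan each clause for unnegated literals.
Clause 1: 0 positive; Clause 2: 0 positive; Clause 3: 1 positive; Clause 4: 2 positive; Clause 5: 2 positive; Clause 6: 1 positive; Clause 7: 0 positive; Clause 8: 1 positive.
Total positive literal occurrences = 7.

7


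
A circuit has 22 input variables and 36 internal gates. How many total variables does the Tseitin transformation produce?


The Tseitin transformation introduces one auxiliary variable per gate.
Total variables = inputs + gates = 22 + 36 = 58.

58


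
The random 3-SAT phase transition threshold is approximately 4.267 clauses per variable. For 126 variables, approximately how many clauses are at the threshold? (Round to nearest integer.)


The 3-SAT phase transition occurs at approximately 4.267 clauses per variable.
m = 4.267 * 126 = 537.642.
Rounded to nearest integer: 538.

538


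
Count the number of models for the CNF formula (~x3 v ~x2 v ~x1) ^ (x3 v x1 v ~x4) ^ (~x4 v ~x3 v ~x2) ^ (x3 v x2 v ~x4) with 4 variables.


Enumerate all 16 truth assignments over 4 variables.
Test each against every clause.
Satisfying assignments found: 10.

10


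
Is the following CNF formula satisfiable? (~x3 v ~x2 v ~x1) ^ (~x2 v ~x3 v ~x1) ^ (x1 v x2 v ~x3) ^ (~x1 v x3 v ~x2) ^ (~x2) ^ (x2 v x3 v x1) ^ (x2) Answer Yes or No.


Check all 8 possible truth assignments.
Number of satisfying assignments found: 0.
The formula is unsatisfiable.

No


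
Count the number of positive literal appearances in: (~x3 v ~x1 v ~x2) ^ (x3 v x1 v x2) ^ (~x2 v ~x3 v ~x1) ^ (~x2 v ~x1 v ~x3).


Scan each clause for unnegated literals.
Clause 1: 0 positive; Clause 2: 3 positive; Clause 3: 0 positive; Clause 4: 0 positive.
Total positive literal occurrences = 3.

3


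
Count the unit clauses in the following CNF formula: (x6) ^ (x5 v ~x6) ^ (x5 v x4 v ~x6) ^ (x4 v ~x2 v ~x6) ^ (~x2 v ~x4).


A unit clause contains exactly one literal.
Unit clauses found: (x6).
Count = 1.

1


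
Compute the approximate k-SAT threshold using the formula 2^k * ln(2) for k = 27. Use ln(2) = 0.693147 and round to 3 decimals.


Using the asymptotic formula: threshold ~ 2^k * ln(2).
2^27 = 134217728.
134217728 * 0.693147 = 93032615.51.

93032615.51


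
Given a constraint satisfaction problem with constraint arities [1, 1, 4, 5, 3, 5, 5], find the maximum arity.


The arities are: 1, 1, 4, 5, 3, 5, 5.
Scan for the maximum value.
Maximum arity = 5.

5


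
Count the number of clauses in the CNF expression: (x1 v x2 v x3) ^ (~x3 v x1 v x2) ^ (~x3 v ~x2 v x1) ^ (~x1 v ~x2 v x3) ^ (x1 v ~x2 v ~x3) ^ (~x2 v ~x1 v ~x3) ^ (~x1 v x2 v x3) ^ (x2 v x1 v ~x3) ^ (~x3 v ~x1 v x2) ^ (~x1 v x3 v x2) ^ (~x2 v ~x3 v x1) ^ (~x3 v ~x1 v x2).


Each group enclosed in parentheses joined by ^ is one clause.
Counting the conjuncts: 12 clauses.

12


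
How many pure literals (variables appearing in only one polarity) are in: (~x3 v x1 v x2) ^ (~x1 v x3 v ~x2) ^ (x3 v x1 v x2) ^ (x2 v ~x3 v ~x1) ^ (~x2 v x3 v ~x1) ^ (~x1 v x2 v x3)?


A pure literal appears in only one polarity across all clauses.
No pure literals found.
Count = 0.

0


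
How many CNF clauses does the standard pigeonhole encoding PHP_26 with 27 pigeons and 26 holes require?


The PHP encoding has two parts:
1) At-least-one-hole clauses: 27 (one per pigeon, each with 26 literals).
2) At-most-one-pigeon-per-hole clauses: 26 holes * C(27,2) = 26 * 351 = 9126.
Total clauses = 27 + 9126 = 9153.

9153


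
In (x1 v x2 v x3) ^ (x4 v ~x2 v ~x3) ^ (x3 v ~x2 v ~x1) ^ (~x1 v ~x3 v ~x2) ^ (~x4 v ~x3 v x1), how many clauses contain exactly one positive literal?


A definite clause has exactly one positive literal.
Clause 1: 3 positive -> not definite
Clause 2: 1 positive -> definite
Clause 3: 1 positive -> definite
Clause 4: 0 positive -> not definite
Clause 5: 1 positive -> definite
Definite clause count = 3.

3


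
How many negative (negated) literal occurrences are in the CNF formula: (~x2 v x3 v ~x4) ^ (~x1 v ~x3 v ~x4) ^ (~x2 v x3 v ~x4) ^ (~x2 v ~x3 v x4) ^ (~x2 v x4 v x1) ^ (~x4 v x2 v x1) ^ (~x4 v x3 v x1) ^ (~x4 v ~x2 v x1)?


Scan each clause for negated literals.
Clause 1: 2 negative; Clause 2: 3 negative; Clause 3: 2 negative; Clause 4: 2 negative; Clause 5: 1 negative; Clause 6: 1 negative; Clause 7: 1 negative; Clause 8: 2 negative.
Total negative literal occurrences = 14.

14


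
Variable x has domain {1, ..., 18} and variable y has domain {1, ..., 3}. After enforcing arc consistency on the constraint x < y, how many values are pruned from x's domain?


For the constraint x < y, x needs a supporting value in y's domain.
x can be at most 2 (one less than y's maximum).
Valid x values from domain: 2 out of 18.
Pruned = 18 - 2 = 16.

16


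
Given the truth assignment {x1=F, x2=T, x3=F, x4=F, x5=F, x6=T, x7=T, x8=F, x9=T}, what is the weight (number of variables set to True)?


The weight is the number of variables assigned True.
True variables: x2, x6, x7, x9.
Weight = 4.

4


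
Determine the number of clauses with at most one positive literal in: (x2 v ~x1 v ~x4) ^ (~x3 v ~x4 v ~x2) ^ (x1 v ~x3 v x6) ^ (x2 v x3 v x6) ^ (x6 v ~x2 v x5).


A Horn clause has at most one positive literal.
Clause 1: 1 positive lit(s) -> Horn
Clause 2: 0 positive lit(s) -> Horn
Clause 3: 2 positive lit(s) -> not Horn
Clause 4: 3 positive lit(s) -> not Horn
Clause 5: 2 positive lit(s) -> not Horn
Total Horn clauses = 2.

2


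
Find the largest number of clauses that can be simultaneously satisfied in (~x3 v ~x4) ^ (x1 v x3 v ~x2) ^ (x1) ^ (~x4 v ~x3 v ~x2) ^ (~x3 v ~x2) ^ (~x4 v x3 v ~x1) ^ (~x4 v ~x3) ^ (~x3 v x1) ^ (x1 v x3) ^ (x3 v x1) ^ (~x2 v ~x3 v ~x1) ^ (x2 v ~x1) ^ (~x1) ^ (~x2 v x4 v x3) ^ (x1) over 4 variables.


Enumerate all 16 truth assignments.
For each, count how many of the 15 clauses are satisfied.
The formula is not fully satisfiable, so the maximum is below 15.
Maximum simultaneously satisfiable clauses = 13.

13


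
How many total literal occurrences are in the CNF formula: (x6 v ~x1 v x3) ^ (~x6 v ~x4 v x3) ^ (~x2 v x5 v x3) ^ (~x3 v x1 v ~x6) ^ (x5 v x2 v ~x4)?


Clause lengths: 3, 3, 3, 3, 3.
Sum = 3 + 3 + 3 + 3 + 3 = 15.

15


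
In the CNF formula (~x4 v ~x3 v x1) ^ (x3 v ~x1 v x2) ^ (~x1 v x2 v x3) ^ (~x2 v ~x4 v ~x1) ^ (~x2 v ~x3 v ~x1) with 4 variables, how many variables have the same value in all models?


Find all satisfying assignments: 9 model(s).
Check which variables have the same value in every model.
No variable is fixed across all models.
Backbone size = 0.

0


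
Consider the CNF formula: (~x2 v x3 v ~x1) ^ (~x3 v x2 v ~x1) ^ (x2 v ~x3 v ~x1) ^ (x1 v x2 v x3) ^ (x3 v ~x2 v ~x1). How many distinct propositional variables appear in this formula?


Identify each distinct variable in the formula.
Variables found: x1, x2, x3.
Total distinct variables = 3.

3


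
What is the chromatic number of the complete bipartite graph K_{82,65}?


K_{82,65} is bipartite by definition: the two parts are independent sets, with every edge crossing between them.
Color all vertices in one part with color 1 and all vertices in the other part with color 2.
Since the graph has at least one edge, one color does not suffice.
Chromatic number = 2.

2


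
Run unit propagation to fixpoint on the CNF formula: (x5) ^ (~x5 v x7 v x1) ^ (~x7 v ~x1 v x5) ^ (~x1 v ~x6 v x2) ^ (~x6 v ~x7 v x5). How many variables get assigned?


Unit propagation repeatedly assigns the literal in any unit clause, then simplifies.
Assignments in order: x5 = T.
No further unit clauses remain.
Total variables assigned = 1.

1


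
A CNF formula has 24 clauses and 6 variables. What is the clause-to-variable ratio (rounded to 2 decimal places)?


Clause-to-variable ratio = clauses / variables.
24 / 6 = 4.0.

4.0


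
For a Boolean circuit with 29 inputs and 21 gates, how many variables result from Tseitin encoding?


The Tseitin transformation introduces one auxiliary variable per gate.
Total variables = inputs + gates = 29 + 21 = 50.

50


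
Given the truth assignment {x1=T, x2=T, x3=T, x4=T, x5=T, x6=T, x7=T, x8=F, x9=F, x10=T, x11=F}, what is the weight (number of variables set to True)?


The weight is the number of variables assigned True.
True variables: x1, x2, x3, x4, x5, x6, x7, x10.
Weight = 8.

8


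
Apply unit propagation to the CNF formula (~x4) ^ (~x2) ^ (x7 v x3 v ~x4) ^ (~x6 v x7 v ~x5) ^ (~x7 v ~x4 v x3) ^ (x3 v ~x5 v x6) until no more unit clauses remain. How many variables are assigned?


Unit propagation repeatedly assigns the literal in any unit clause, then simplifies.
Assignments in order: x4 = F, x2 = F.
No further unit clauses remain.
Total variables assigned = 2.

2


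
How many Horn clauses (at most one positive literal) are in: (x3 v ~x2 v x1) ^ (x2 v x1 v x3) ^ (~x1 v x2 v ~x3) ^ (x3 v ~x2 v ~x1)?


A Horn clause has at most one positive literal.
Clause 1: 2 positive lit(s) -> not Horn
Clause 2: 3 positive lit(s) -> not Horn
Clause 3: 1 positive lit(s) -> Horn
Clause 4: 1 positive lit(s) -> Horn
Total Horn clauses = 2.

2


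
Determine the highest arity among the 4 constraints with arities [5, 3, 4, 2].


The arities are: 5, 3, 4, 2.
Scan for the maximum value.
Maximum arity = 5.

5


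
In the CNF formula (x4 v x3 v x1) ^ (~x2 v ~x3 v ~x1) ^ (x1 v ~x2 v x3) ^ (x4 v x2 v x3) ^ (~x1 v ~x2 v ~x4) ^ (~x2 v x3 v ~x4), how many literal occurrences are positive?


Scan each clause for unnegated literals.
Clause 1: 3 positive; Clause 2: 0 positive; Clause 3: 2 positive; Clause 4: 3 positive; Clause 5: 0 positive; Clause 6: 1 positive.
Total positive literal occurrences = 9.

9


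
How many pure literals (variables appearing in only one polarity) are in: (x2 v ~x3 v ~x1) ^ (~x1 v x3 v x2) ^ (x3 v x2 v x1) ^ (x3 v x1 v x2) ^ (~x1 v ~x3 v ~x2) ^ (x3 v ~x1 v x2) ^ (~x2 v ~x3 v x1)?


A pure literal appears in only one polarity across all clauses.
No pure literals found.
Count = 0.

0
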